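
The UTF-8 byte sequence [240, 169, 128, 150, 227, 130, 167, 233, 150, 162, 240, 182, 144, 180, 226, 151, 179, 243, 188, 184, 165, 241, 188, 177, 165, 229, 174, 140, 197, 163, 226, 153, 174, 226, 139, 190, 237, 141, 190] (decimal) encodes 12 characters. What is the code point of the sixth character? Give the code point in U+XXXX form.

Offset 0: leading byte 0xF0 = 11110000 → 4-byte char #1 = F0 A9 80 96.
Offset 4: leading byte 0xE3 = 11100011 → 3-byte char #2 = E3 82 A7.
Offset 7: leading byte 0xE9 = 11101001 → 3-byte char #3 = E9 96 A2.
Offset 10: leading byte 0xF0 = 11110000 → 4-byte char #4 = F0 B6 90 B4.
Offset 14: leading byte 0xE2 = 11100010 → 3-byte char #5 = E2 97 B3.
Offset 17: leading byte 0xF3 = 11110011 → 4-byte char #6 = F3 BC B8 A5.
Leading byte 0xF3 = 11110011 matches 11110xxx → 4-byte sequence.
Byte 1: 0xF3 = 11110011, payload 011 (3 bits).
Byte 2: 0xBC = 10111100 (10xxxxxx ✓), payload 111100.
Byte 3: 0xB8 = 10111000 (10xxxxxx ✓), payload 111000.
Byte 4: 0xA5 = 10100101 (10xxxxxx ✓), payload 100101.
Concatenate: 011111100111000100101 = 0xFCE25 (21 bits → U+FCE25).

U+FCE25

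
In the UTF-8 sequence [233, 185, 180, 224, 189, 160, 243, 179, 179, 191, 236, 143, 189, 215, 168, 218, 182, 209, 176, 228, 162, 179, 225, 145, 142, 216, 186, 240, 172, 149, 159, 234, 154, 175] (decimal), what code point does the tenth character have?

U+063A

Offset 0: leading byte 0xE9 = 11101001 → 3-byte char #1 = E9 B9 B4.
Offset 3: leading byte 0xE0 = 11100000 → 3-byte char #2 = E0 BD A0.
Offset 6: leading byte 0xF3 = 11110011 → 4-byte char #3 = F3 B3 B3 BF.
Offset 10: leading byte 0xEC = 11101100 → 3-byte char #4 = EC 8F BD.
Offset 13: leading byte 0xD7 = 11010111 → 2-byte char #5 = D7 A8.
Offset 15: leading byte 0xDA = 11011010 → 2-byte char #6 = DA B6.
Offset 17: leading byte 0xD1 = 11010001 → 2-byte char #7 = D1 B0.
Offset 19: leading byte 0xE4 = 11100100 → 3-byte char #8 = E4 A2 B3.
Offset 22: leading byte 0xE1 = 11100001 → 3-byte char #9 = E1 91 8E.
Offset 25: leading byte 0xD8 = 11011000 → 2-byte char #10 = D8 BA.
Leading byte 0xD8 = 11011000 matches 110xxxxx → 2-byte sequence.
Byte 1: 0xD8 = 11011000, payload 11000 (5 bits).
Byte 2: 0xBA = 10111010 (10xxxxxx ✓), payload 111010.
Concatenate: 11000111010 = 0x63A (11 bits → U+063A).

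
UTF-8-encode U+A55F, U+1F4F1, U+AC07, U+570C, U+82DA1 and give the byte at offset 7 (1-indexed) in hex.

1-indexed offset 7 is 0-indexed offset 6.
U+A55F → 3-byte form EA 95 9F at offsets 0–2.
U+1F4F1 → 4-byte form F0 9F 93 B1 at offsets 3–6.
Offset 6 falls in char 2's range; it's byte 4 of F0 9F 93 B1 = 0xB1.

0xB1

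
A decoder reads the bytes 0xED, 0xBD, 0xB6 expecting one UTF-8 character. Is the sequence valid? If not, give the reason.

Structurally a 3-byte sequence; payload = 0xDF76.
But 0xDF76 is in U+D800–U+DFFF, the surrogate range. Surrogates are not Unicode scalar values and are forbidden in UTF-8.

invalid (encodes a surrogate (U+D800–U+DFFF))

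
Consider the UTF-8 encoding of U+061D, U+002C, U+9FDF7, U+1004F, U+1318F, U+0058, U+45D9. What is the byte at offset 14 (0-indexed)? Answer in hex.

0x8F

U+061D → 2-byte form D8 9D at offsets 0–1.
U+002C → 1-byte form 2C at offsets 2–2.
U+9FDF7 → 4-byte form F2 9F B7 B7 at offsets 3–6.
U+1004F → 4-byte form F0 90 81 8F at offsets 7–10.
U+1318F → 4-byte form F0 93 86 8F at offsets 11–14.
Offset 14 falls in char 5's range; it's byte 4 of F0 93 86 8F = 0x8F.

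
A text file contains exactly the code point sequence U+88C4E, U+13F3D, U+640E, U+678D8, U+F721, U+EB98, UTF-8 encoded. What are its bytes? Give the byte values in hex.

U+88C4E: 4-byte form → F2 88 B1 8E.
U+13F3D: 4-byte form → F0 93 BC BD.
U+640E: 3-byte form → E6 90 8E.
U+678D8: 4-byte form → F1 A7 A3 98.
U+F721: 3-byte form → EF 9C A1.
U+EB98: 3-byte form → EE AE 98.
Concatenated (21 bytes): F2 88 B1 8E F0 93 BC BD E6 90 8E F1 A7 A3 98 EF 9C A1 EE AE 98.

F2 88 B1 8E F0 93 BC BD E6 90 8E F1 A7 A3 98 EF 9C A1 EE AE 98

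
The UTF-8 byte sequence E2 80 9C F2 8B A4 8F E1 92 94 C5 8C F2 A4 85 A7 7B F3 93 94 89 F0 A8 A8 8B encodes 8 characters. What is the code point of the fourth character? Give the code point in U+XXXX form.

Offset 0: leading byte 0xE2 = 11100010 → 3-byte char #1 = E2 80 9C.
Offset 3: leading byte 0xF2 = 11110010 → 4-byte char #2 = F2 8B A4 8F.
Offset 7: leading byte 0xE1 = 11100001 → 3-byte char #3 = E1 92 94.
Offset 10: leading byte 0xC5 = 11000101 → 2-byte char #4 = C5 8C.
Leading byte 0xC5 = 11000101 matches 110xxxxx → 2-byte sequence.
Byte 1: 0xC5 = 11000101, payload 00101 (5 bits).
Byte 2: 0x8C = 10001100 (10xxxxxx ✓), payload 001100.
Concatenate: 00101001100 = 0x14C (11 bits → U+014C).

U+014C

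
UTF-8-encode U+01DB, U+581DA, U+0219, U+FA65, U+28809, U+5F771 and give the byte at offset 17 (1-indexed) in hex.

0x9F

1-indexed offset 17 is 0-indexed offset 16.
U+01DB → 2-byte form C7 9B at offsets 0–1.
U+581DA → 4-byte form F1 98 87 9A at offsets 2–5.
U+0219 → 2-byte form C8 99 at offsets 6–7.
U+FA65 → 3-byte form EF A9 A5 at offsets 8–10.
U+28809 → 4-byte form F0 A8 A0 89 at offsets 11–14.
U+5F771 → 4-byte form F1 9F 9D B1 at offsets 15–18.
Offset 16 falls in char 6's range; it's byte 2 of F1 9F 9D B1 = 0x9F.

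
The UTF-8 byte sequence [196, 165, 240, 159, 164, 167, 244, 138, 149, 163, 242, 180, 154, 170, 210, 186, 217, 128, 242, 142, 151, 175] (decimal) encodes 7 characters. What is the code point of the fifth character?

Offset 0: leading byte 0xC4 = 11000100 → 2-byte char #1 = C4 A5.
Offset 2: leading byte 0xF0 = 11110000 → 4-byte char #2 = F0 9F A4 A7.
Offset 6: leading byte 0xF4 = 11110100 → 4-byte char #3 = F4 8A 95 A3.
Offset 10: leading byte 0xF2 = 11110010 → 4-byte char #4 = F2 B4 9A AA.
Offset 14: leading byte 0xD2 = 11010010 → 2-byte char #5 = D2 BA.
Leading byte 0xD2 = 11010010 matches 110xxxxx → 2-byte sequence.
Byte 1: 0xD2 = 11010010, payload 10010 (5 bits).
Byte 2: 0xBA = 10111010 (10xxxxxx ✓), payload 111010.
Concatenate: 10010111010 = 0x4BA (11 bits → U+04BA).

U+04BA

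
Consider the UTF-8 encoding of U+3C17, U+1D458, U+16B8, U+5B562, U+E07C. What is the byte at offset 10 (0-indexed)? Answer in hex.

U+3C17 → 3-byte form E3 B0 97 at offsets 0–2.
U+1D458 → 4-byte form F0 9D 91 98 at offsets 3–6.
U+16B8 → 3-byte form E1 9A B8 at offsets 7–9.
U+5B562 → 4-byte form F1 9B 95 A2 at offsets 10–13.
Offset 10 falls in char 4's range; it's byte 1 of F1 9B 95 A2 = 0xF1.

0xF1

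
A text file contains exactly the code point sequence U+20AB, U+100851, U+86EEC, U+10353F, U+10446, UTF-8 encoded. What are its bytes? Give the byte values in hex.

E2 82 AB F4 80 A1 91 F2 86 BB AC F4 83 94 BF F0 90 91 86

U+20AB: 3-byte form → E2 82 AB.
U+100851: 4-byte form → F4 80 A1 91.
U+86EEC: 4-byte form → F2 86 BB AC.
U+10353F: 4-byte form → F4 83 94 BF.
U+10446: 4-byte form → F0 90 91 86.
Concatenated (19 bytes): E2 82 AB F4 80 A1 91 F2 86 BB AC F4 83 94 BF F0 90 91 86.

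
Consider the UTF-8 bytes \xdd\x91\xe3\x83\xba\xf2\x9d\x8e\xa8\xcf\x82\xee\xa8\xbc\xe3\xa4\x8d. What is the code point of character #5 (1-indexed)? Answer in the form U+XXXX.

Offset 0: leading byte 0xDD = 11011101 → 2-byte char #1 = DD 91.
Offset 2: leading byte 0xE3 = 11100011 → 3-byte char #2 = E3 83 BA.
Offset 5: leading byte 0xF2 = 11110010 → 4-byte char #3 = F2 9D 8E A8.
Offset 9: leading byte 0xCF = 11001111 → 2-byte char #4 = CF 82.
Offset 11: leading byte 0xEE = 11101110 → 3-byte char #5 = EE A8 BC.
Leading byte 0xEE = 11101110 matches 1110xxxx → 3-byte sequence.
Byte 1: 0xEE = 11101110, payload 1110 (4 bits).
Byte 2: 0xA8 = 10101000 (10xxxxxx ✓), payload 101000.
Byte 3: 0xBC = 10111100 (10xxxxxx ✓), payload 111100.
Concatenate: 1110101000111100 = 0xEA3C (16 bits → U+EA3C).

U+EA3C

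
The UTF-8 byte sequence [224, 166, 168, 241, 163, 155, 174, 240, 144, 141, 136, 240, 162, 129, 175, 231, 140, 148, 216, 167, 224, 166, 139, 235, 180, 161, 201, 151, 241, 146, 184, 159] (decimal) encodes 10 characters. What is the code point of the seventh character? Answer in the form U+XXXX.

Offset 0: leading byte 0xE0 = 11100000 → 3-byte char #1 = E0 A6 A8.
Offset 3: leading byte 0xF1 = 11110001 → 4-byte char #2 = F1 A3 9B AE.
Offset 7: leading byte 0xF0 = 11110000 → 4-byte char #3 = F0 90 8D 88.
Offset 11: leading byte 0xF0 = 11110000 → 4-byte char #4 = F0 A2 81 AF.
Offset 15: leading byte 0xE7 = 11100111 → 3-byte char #5 = E7 8C 94.
Offset 18: leading byte 0xD8 = 11011000 → 2-byte char #6 = D8 A7.
Offset 20: leading byte 0xE0 = 11100000 → 3-byte char #7 = E0 A6 8B.
Leading byte 0xE0 = 11100000 matches 1110xxxx → 3-byte sequence.
Byte 1: 0xE0 = 11100000, payload 0000 (4 bits).
Byte 2: 0xA6 = 10100110 (10xxxxxx ✓), payload 100110.
Byte 3: 0x8B = 10001011 (10xxxxxx ✓), payload 001011.
Concatenate: 0000100110001011 = 0x98B (16 bits → U+098B).

U+098B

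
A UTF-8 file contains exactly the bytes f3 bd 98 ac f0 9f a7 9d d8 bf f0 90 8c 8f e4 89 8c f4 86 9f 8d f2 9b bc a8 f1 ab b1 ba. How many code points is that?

Byte at offset 0: 0xF3 = 11110011 → 4-byte char (#1). Advance 4.
Byte at offset 4: 0xF0 = 11110000 → 4-byte char (#2). Advance 4.
Byte at offset 8: 0xD8 = 11011000 → 2-byte char (#3). Advance 2.
Byte at offset 10: 0xF0 = 11110000 → 4-byte char (#4). Advance 4.
Byte at offset 14: 0xE4 = 11100100 → 3-byte char (#5). Advance 3.
Byte at offset 17: 0xF4 = 11110100 → 4-byte char (#6). Advance 4.
Byte at offset 21: 0xF2 = 11110010 → 4-byte char (#7). Advance 4.
Byte at offset 25: 0xF1 = 11110001 → 4-byte char (#8). Advance 4.
Reached end at offset 29 after 8 code points.

8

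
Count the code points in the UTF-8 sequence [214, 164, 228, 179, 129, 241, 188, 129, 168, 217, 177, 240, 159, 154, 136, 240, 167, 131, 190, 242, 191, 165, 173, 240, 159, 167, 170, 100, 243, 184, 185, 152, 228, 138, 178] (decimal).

11

Byte at offset 0: 0xD6 = 11010110 → 2-byte char (#1). Advance 2.
Byte at offset 2: 0xE4 = 11100100 → 3-byte char (#2). Advance 3.
Byte at offset 5: 0xF1 = 11110001 → 4-byte char (#3). Advance 4.
Byte at offset 9: 0xD9 = 11011001 → 2-byte char (#4). Advance 2.
Byte at offset 11: 0xF0 = 11110000 → 4-byte char (#5). Advance 4.
Byte at offset 15: 0xF0 = 11110000 → 4-byte char (#6). Advance 4.
Byte at offset 19: 0xF2 = 11110010 → 4-byte char (#7). Advance 4.
Byte at offset 23: 0xF0 = 11110000 → 4-byte char (#8). Advance 4.
Byte at offset 27: 0x64 = 01100100 → 1-byte char (#9). Advance 1.
Byte at offset 28: 0xF3 = 11110011 → 4-byte char (#10). Advance 4.
Byte at offset 32: 0xE4 = 11100100 → 3-byte char (#11). Advance 3.
Reached end at offset 35 after 11 code points.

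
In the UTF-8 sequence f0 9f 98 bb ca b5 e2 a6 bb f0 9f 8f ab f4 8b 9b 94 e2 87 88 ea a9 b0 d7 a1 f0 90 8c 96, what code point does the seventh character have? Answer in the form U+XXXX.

Offset 0: leading byte 0xF0 = 11110000 → 4-byte char #1 = F0 9F 98 BB.
Offset 4: leading byte 0xCA = 11001010 → 2-byte char #2 = CA B5.
Offset 6: leading byte 0xE2 = 11100010 → 3-byte char #3 = E2 A6 BB.
Offset 9: leading byte 0xF0 = 11110000 → 4-byte char #4 = F0 9F 8F AB.
Offset 13: leading byte 0xF4 = 11110100 → 4-byte char #5 = F4 8B 9B 94.
Offset 17: leading byte 0xE2 = 11100010 → 3-byte char #6 = E2 87 88.
Offset 20: leading byte 0xEA = 11101010 → 3-byte char #7 = EA A9 B0.
Leading byte 0xEA = 11101010 matches 1110xxxx → 3-byte sequence.
Byte 1: 0xEA = 11101010, payload 1010 (4 bits).
Byte 2: 0xA9 = 10101001 (10xxxxxx ✓), payload 101001.
Byte 3: 0xB0 = 10110000 (10xxxxxx ✓), payload 110000.
Concatenate: 1010101001110000 = 0xAA70 (16 bits → U+AA70).

U+AA70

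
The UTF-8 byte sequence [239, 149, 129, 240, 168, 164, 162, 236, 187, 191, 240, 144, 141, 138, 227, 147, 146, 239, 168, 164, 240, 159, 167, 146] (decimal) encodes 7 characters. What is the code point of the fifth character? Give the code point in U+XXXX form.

U+34D2

Offset 0: leading byte 0xEF = 11101111 → 3-byte char #1 = EF 95 81.
Offset 3: leading byte 0xF0 = 11110000 → 4-byte char #2 = F0 A8 A4 A2.
Offset 7: leading byte 0xEC = 11101100 → 3-byte char #3 = EC BB BF.
Offset 10: leading byte 0xF0 = 11110000 → 4-byte char #4 = F0 90 8D 8A.
Offset 14: leading byte 0xE3 = 11100011 → 3-byte char #5 = E3 93 92.
Leading byte 0xE3 = 11100011 matches 1110xxxx → 3-byte sequence.
Byte 1: 0xE3 = 11100011, payload 0011 (4 bits).
Byte 2: 0x93 = 10010011 (10xxxxxx ✓), payload 010011.
Byte 3: 0x92 = 10010010 (10xxxxxx ✓), payload 010010.
Concatenate: 0011010011010010 = 0x34D2 (16 bits → U+34D2).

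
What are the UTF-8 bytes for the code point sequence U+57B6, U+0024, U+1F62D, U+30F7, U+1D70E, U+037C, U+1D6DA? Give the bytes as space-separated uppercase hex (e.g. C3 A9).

E5 9E B6 24 F0 9F 98 AD E3 83 B7 F0 9D 9C 8E CD BC F0 9D 9B 9A

U+57B6: 3-byte form → E5 9E B6.
U+0024: 1-byte form → 24.
U+1F62D: 4-byte form → F0 9F 98 AD.
U+30F7: 3-byte form → E3 83 B7.
U+1D70E: 4-byte form → F0 9D 9C 8E.
U+037C: 2-byte form → CD BC.
U+1D6DA: 4-byte form → F0 9D 9B 9A.
Concatenated (21 bytes): E5 9E B6 24 F0 9F 98 AD E3 83 B7 F0 9D 9C 8E CD BC F0 9D 9B 9A.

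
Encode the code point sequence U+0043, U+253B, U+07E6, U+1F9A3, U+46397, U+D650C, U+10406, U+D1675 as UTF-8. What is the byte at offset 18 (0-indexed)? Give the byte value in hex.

U+0043 → 1-byte form 43 at offsets 0–0.
U+253B → 3-byte form E2 94 BB at offsets 1–3.
U+07E6 → 2-byte form DF A6 at offsets 4–5.
U+1F9A3 → 4-byte form F0 9F A6 A3 at offsets 6–9.
U+46397 → 4-byte form F1 86 8E 97 at offsets 10–13.
U+D650C → 4-byte form F3 96 94 8C at offsets 14–17.
U+10406 → 4-byte form F0 90 90 86 at offsets 18–21.
Offset 18 falls in char 7's range; it's byte 1 of F0 90 90 86 = 0xF0.

0xF0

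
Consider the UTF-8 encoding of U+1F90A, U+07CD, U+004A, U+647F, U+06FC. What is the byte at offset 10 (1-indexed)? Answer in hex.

0xBF

1-indexed offset 10 is 0-indexed offset 9.
U+1F90A → 4-byte form F0 9F A4 8A at offsets 0–3.
U+07CD → 2-byte form DF 8D at offsets 4–5.
U+004A → 1-byte form 4A at offsets 6–6.
U+647F → 3-byte form E6 91 BF at offsets 7–9.
Offset 9 falls in char 4's range; it's byte 3 of E6 91 BF = 0xBF.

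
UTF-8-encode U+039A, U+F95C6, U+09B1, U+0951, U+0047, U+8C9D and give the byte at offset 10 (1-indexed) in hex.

0xE0

1-indexed offset 10 is 0-indexed offset 9.
U+039A → 2-byte form CE 9A at offsets 0–1.
U+F95C6 → 4-byte form F3 B9 97 86 at offsets 2–5.
U+09B1 → 3-byte form E0 A6 B1 at offsets 6–8.
U+0951 → 3-byte form E0 A5 91 at offsets 9–11.
Offset 9 falls in char 4's range; it's byte 1 of E0 A5 91 = 0xE0.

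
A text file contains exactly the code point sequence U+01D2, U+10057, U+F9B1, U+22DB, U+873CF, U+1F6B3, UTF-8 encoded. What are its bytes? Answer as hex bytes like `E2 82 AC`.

U+01D2: 2-byte form → C7 92.
U+10057: 4-byte form → F0 90 81 97.
U+F9B1: 3-byte form → EF A6 B1.
U+22DB: 3-byte form → E2 8B 9B.
U+873CF: 4-byte form → F2 87 8F 8F.
U+1F6B3: 4-byte form → F0 9F 9A B3.
Concatenated (20 bytes): C7 92 F0 90 81 97 EF A6 B1 E2 8B 9B F2 87 8F 8F F0 9F 9A B3.

C7 92 F0 90 81 97 EF A6 B1 E2 8B 9B F2 87 8F 8F F0 9F 9A B3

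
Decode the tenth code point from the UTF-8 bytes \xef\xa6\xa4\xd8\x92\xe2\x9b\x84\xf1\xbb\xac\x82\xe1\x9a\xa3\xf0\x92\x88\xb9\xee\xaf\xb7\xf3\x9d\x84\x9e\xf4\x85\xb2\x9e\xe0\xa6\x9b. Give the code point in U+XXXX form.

Offset 0: leading byte 0xEF = 11101111 → 3-byte char #1 = EF A6 A4.
Offset 3: leading byte 0xD8 = 11011000 → 2-byte char #2 = D8 92.
Offset 5: leading byte 0xE2 = 11100010 → 3-byte char #3 = E2 9B 84.
Offset 8: leading byte 0xF1 = 11110001 → 4-byte char #4 = F1 BB AC 82.
Offset 12: leading byte 0xE1 = 11100001 → 3-byte char #5 = E1 9A A3.
Offset 15: leading byte 0xF0 = 11110000 → 4-byte char #6 = F0 92 88 B9.
Offset 19: leading byte 0xEE = 11101110 → 3-byte char #7 = EE AF B7.
Offset 22: leading byte 0xF3 = 11110011 → 4-byte char #8 = F3 9D 84 9E.
Offset 26: leading byte 0xF4 = 11110100 → 4-byte char #9 = F4 85 B2 9E.
Offset 30: leading byte 0xE0 = 11100000 → 3-byte char #10 = E0 A6 9B.
Leading byte 0xE0 = 11100000 matches 1110xxxx → 3-byte sequence.
Byte 1: 0xE0 = 11100000, payload 0000 (4 bits).
Byte 2: 0xA6 = 10100110 (10xxxxxx ✓), payload 100110.
Byte 3: 0x9B = 10011011 (10xxxxxx ✓), payload 011011.
Concatenate: 0000100110011011 = 0x99B (16 bits → U+099B).

U+099B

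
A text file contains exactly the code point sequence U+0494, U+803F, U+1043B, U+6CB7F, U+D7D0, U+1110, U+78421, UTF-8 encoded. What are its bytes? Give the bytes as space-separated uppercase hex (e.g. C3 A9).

U+0494: 2-byte form → D2 94.
U+803F: 3-byte form → E8 80 BF.
U+1043B: 4-byte form → F0 90 90 BB.
U+6CB7F: 4-byte form → F1 AC AD BF.
U+D7D0: 3-byte form → ED 9F 90.
U+1110: 3-byte form → E1 84 90.
U+78421: 4-byte form → F1 B8 90 A1.
Concatenated (23 bytes): D2 94 E8 80 BF F0 90 90 BB F1 AC AD BF ED 9F 90 E1 84 90 F1 B8 90 A1.

D2 94 E8 80 BF F0 90 90 BB F1 AC AD BF ED 9F 90 E1 84 90 F1 B8 90 A1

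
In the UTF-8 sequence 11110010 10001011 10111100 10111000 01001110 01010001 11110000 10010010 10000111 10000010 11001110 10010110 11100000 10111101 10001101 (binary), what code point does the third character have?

U+0051

Offset 0: leading byte 0xF2 = 11110010 → 4-byte char #1 = F2 8B BC B8.
Offset 4: leading byte 0x4E = 01001110 → 1-byte char #2 = 4E.
Offset 5: leading byte 0x51 = 01010001 → 1-byte char #3 = 51.
Leading byte 0x51 = 01010001 matches 0xxxxxxx → 1-byte sequence.
Byte 1: 0x51 = 01010001, payload 1010001 (7 bits).
Concatenate: 1010001 = 0x51 (7 bits → U+0051).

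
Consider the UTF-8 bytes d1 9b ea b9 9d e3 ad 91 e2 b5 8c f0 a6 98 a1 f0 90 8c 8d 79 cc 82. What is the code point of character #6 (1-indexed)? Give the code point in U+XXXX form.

U+1030D

Offset 0: leading byte 0xD1 = 11010001 → 2-byte char #1 = D1 9B.
Offset 2: leading byte 0xEA = 11101010 → 3-byte char #2 = EA B9 9D.
Offset 5: leading byte 0xE3 = 11100011 → 3-byte char #3 = E3 AD 91.
Offset 8: leading byte 0xE2 = 11100010 → 3-byte char #4 = E2 B5 8C.
Offset 11: leading byte 0xF0 = 11110000 → 4-byte char #5 = F0 A6 98 A1.
Offset 15: leading byte 0xF0 = 11110000 → 4-byte char #6 = F0 90 8C 8D.
Leading byte 0xF0 = 11110000 matches 11110xxx → 4-byte sequence.
Byte 1: 0xF0 = 11110000, payload 000 (3 bits).
Byte 2: 0x90 = 10010000 (10xxxxxx ✓), payload 010000.
Byte 3: 0x8C = 10001100 (10xxxxxx ✓), payload 001100.
Byte 4: 0x8D = 10001101 (10xxxxxx ✓), payload 001101.
Concatenate: 000010000001100001101 = 0x1030D (21 bits → U+1030D).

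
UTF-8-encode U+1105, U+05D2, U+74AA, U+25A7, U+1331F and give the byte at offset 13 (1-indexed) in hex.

1-indexed offset 13 is 0-indexed offset 12.
U+1105 → 3-byte form E1 84 85 at offsets 0–2.
U+05D2 → 2-byte form D7 92 at offsets 3–4.
U+74AA → 3-byte form E7 92 AA at offsets 5–7.
U+25A7 → 3-byte form E2 96 A7 at offsets 8–10.
U+1331F → 4-byte form F0 93 8C 9F at offsets 11–14.
Offset 12 falls in char 5's range; it's byte 2 of F0 93 8C 9F = 0x93.

0x93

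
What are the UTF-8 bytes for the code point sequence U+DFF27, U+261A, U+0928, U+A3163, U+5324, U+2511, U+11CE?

U+DFF27: 4-byte form → F3 9F BC A7.
U+261A: 3-byte form → E2 98 9A.
U+0928: 3-byte form → E0 A4 A8.
U+A3163: 4-byte form → F2 A3 85 A3.
U+5324: 3-byte form → E5 8C A4.
U+2511: 3-byte form → E2 94 91.
U+11CE: 3-byte form → E1 87 8E.
Concatenated (23 bytes): F3 9F BC A7 E2 98 9A E0 A4 A8 F2 A3 85 A3 E5 8C A4 E2 94 91 E1 87 8E.

F3 9F BC A7 E2 98 9A E0 A4 A8 F2 A3 85 A3 E5 8C A4 E2 94 91 E1 87 8E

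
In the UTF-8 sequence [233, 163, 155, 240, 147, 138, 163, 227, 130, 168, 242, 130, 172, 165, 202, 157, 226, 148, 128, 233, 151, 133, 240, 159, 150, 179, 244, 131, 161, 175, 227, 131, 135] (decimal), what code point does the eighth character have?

U+1F5B3

Offset 0: leading byte 0xE9 = 11101001 → 3-byte char #1 = E9 A3 9B.
Offset 3: leading byte 0xF0 = 11110000 → 4-byte char #2 = F0 93 8A A3.
Offset 7: leading byte 0xE3 = 11100011 → 3-byte char #3 = E3 82 A8.
Offset 10: leading byte 0xF2 = 11110010 → 4-byte char #4 = F2 82 AC A5.
Offset 14: leading byte 0xCA = 11001010 → 2-byte char #5 = CA 9D.
Offset 16: leading byte 0xE2 = 11100010 → 3-byte char #6 = E2 94 80.
Offset 19: leading byte 0xE9 = 11101001 → 3-byte char #7 = E9 97 85.
Offset 22: leading byte 0xF0 = 11110000 → 4-byte char #8 = F0 9F 96 B3.
Leading byte 0xF0 = 11110000 matches 11110xxx → 4-byte sequence.
Byte 1: 0xF0 = 11110000, payload 000 (3 bits).
Byte 2: 0x9F = 10011111 (10xxxxxx ✓), payload 011111.
Byte 3: 0x96 = 10010110 (10xxxxxx ✓), payload 010110.
Byte 4: 0xB3 = 10110011 (10xxxxxx ✓), payload 110011.
Concatenate: 000011111010110110011 = 0x1F5B3 (21 bits → U+1F5B3).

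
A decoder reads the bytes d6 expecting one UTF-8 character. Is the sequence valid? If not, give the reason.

invalid (sequence truncated)

Leading byte 0xD6 = 11010110 → 2-byte form, but only 1 byte is present.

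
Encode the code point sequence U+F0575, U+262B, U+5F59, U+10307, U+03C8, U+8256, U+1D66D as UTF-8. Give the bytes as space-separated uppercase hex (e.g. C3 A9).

F3 B0 95 B5 E2 98 AB E5 BD 99 F0 90 8C 87 CF 88 E8 89 96 F0 9D 99 AD

U+F0575: 4-byte form → F3 B0 95 B5.
U+262B: 3-byte form → E2 98 AB.
U+5F59: 3-byte form → E5 BD 99.
U+10307: 4-byte form → F0 90 8C 87.
U+03C8: 2-byte form → CF 88.
U+8256: 3-byte form → E8 89 96.
U+1D66D: 4-byte form → F0 9D 99 AD.
Concatenated (23 bytes): F3 B0 95 B5 E2 98 AB E5 BD 99 F0 90 8C 87 CF 88 E8 89 96 F0 9D 99 AD.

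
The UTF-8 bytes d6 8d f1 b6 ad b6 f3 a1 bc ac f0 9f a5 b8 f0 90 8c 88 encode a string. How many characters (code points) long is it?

Byte at offset 0: 0xD6 = 11010110 → 2-byte char (#1). Advance 2.
Byte at offset 2: 0xF1 = 11110001 → 4-byte char (#2). Advance 4.
Byte at offset 6: 0xF3 = 11110011 → 4-byte char (#3). Advance 4.
Byte at offset 10: 0xF0 = 11110000 → 4-byte char (#4). Advance 4.
Byte at offset 14: 0xF0 = 11110000 → 4-byte char (#5). Advance 4.
Reached end at offset 18 after 5 code points.

5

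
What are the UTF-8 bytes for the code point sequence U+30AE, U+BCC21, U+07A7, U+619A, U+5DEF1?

E3 82 AE F2 BC B0 A1 DE A7 E6 86 9A F1 9D BB B1

U+30AE: 3-byte form → E3 82 AE.
U+BCC21: 4-byte form → F2 BC B0 A1.
U+07A7: 2-byte form → DE A7.
U+619A: 3-byte form → E6 86 9A.
U+5DEF1: 4-byte form → F1 9D BB B1.
Concatenated (16 bytes): E3 82 AE F2 BC B0 A1 DE A7 E6 86 9A F1 9D BB B1.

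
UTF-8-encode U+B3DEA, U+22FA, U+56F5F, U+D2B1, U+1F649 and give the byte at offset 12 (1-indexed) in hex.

1-indexed offset 12 is 0-indexed offset 11.
U+B3DEA → 4-byte form F2 B3 B7 AA at offsets 0–3.
U+22FA → 3-byte form E2 8B BA at offsets 4–6.
U+56F5F → 4-byte form F1 96 BD 9F at offsets 7–10.
U+D2B1 → 3-byte form ED 8A B1 at offsets 11–13.
Offset 11 falls in char 4's range; it's byte 1 of ED 8A B1 = 0xED.

0xED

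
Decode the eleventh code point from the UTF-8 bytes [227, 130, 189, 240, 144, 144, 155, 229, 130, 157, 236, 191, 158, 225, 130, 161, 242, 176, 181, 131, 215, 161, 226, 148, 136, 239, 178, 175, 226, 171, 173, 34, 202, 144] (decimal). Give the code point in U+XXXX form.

U+0022

Offset 0: leading byte 0xE3 = 11100011 → 3-byte char #1 = E3 82 BD.
Offset 3: leading byte 0xF0 = 11110000 → 4-byte char #2 = F0 90 90 9B.
Offset 7: leading byte 0xE5 = 11100101 → 3-byte char #3 = E5 82 9D.
Offset 10: leading byte 0xEC = 11101100 → 3-byte char #4 = EC BF 9E.
Offset 13: leading byte 0xE1 = 11100001 → 3-byte char #5 = E1 82 A1.
Offset 16: leading byte 0xF2 = 11110010 → 4-byte char #6 = F2 B0 B5 83.
Offset 20: leading byte 0xD7 = 11010111 → 2-byte char #7 = D7 A1.
Offset 22: leading byte 0xE2 = 11100010 → 3-byte char #8 = E2 94 88.
Offset 25: leading byte 0xEF = 11101111 → 3-byte char #9 = EF B2 AF.
Offset 28: leading byte 0xE2 = 11100010 → 3-byte char #10 = E2 AB AD.
Offset 31: leading byte 0x22 = 00100010 → 1-byte char #11 = 22.
Leading byte 0x22 = 00100010 matches 0xxxxxxx → 1-byte sequence.
Byte 1: 0x22 = 00100010, payload 0100010 (7 bits).
Concatenate: 0100010 = 0x22 (7 bits → U+0022).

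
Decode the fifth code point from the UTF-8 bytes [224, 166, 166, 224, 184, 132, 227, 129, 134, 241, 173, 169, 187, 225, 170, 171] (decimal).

U+1AAB

Offset 0: leading byte 0xE0 = 11100000 → 3-byte char #1 = E0 A6 A6.
Offset 3: leading byte 0xE0 = 11100000 → 3-byte char #2 = E0 B8 84.
Offset 6: leading byte 0xE3 = 11100011 → 3-byte char #3 = E3 81 86.
Offset 9: leading byte 0xF1 = 11110001 → 4-byte char #4 = F1 AD A9 BB.
Offset 13: leading byte 0xE1 = 11100001 → 3-byte char #5 = E1 AA AB.
Leading byte 0xE1 = 11100001 matches 1110xxxx → 3-byte sequence.
Byte 1: 0xE1 = 11100001, payload 0001 (4 bits).
Byte 2: 0xAA = 10101010 (10xxxxxx ✓), payload 101010.
Byte 3: 0xAB = 10101011 (10xxxxxx ✓), payload 101011.
Concatenate: 0001101010101011 = 0x1AAB (16 bits → U+1AAB).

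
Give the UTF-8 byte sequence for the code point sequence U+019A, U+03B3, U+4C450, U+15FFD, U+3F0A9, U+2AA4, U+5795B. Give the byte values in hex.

U+019A: 2-byte form → C6 9A.
U+03B3: 2-byte form → CE B3.
U+4C450: 4-byte form → F1 8C 91 90.
U+15FFD: 4-byte form → F0 95 BF BD.
U+3F0A9: 4-byte form → F0 BF 82 A9.
U+2AA4: 3-byte form → E2 AA A4.
U+5795B: 4-byte form → F1 97 A5 9B.
Concatenated (23 bytes): C6 9A CE B3 F1 8C 91 90 F0 95 BF BD F0 BF 82 A9 E2 AA A4 F1 97 A5 9B.

C6 9A CE B3 F1 8C 91 90 F0 95 BF BD F0 BF 82 A9 E2 AA A4 F1 97 A5 9B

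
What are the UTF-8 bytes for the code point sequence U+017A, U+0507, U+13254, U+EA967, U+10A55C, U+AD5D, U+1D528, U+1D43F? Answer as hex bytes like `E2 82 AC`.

U+017A: 2-byte form → C5 BA.
U+0507: 2-byte form → D4 87.
U+13254: 4-byte form → F0 93 89 94.
U+EA967: 4-byte form → F3 AA A5 A7.
U+10A55C: 4-byte form → F4 8A 95 9C.
U+AD5D: 3-byte form → EA B5 9D.
U+1D528: 4-byte form → F0 9D 94 A8.
U+1D43F: 4-byte form → F0 9D 90 BF.
Concatenated (27 bytes): C5 BA D4 87 F0 93 89 94 F3 AA A5 A7 F4 8A 95 9C EA B5 9D F0 9D 94 A8 F0 9D 90 BF.

C5 BA D4 87 F0 93 89 94 F3 AA A5 A7 F4 8A 95 9C EA B5 9D F0 9D 94 A8 F0 9D 90 BF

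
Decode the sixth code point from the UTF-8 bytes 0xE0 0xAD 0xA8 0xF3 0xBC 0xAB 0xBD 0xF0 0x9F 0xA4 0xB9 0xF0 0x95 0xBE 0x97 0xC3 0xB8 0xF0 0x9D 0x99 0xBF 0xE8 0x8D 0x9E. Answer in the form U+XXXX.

U+1D67F

Offset 0: leading byte 0xE0 = 11100000 → 3-byte char #1 = E0 AD A8.
Offset 3: leading byte 0xF3 = 11110011 → 4-byte char #2 = F3 BC AB BD.
Offset 7: leading byte 0xF0 = 11110000 → 4-byte char #3 = F0 9F A4 B9.
Offset 11: leading byte 0xF0 = 11110000 → 4-byte char #4 = F0 95 BE 97.
Offset 15: leading byte 0xC3 = 11000011 → 2-byte char #5 = C3 B8.
Offset 17: leading byte 0xF0 = 11110000 → 4-byte char #6 = F0 9D 99 BF.
Leading byte 0xF0 = 11110000 matches 11110xxx → 4-byte sequence.
Byte 1: 0xF0 = 11110000, payload 000 (3 bits).
Byte 2: 0x9D = 10011101 (10xxxxxx ✓), payload 011101.
Byte 3: 0x99 = 10011001 (10xxxxxx ✓), payload 011001.
Byte 4: 0xBF = 10111111 (10xxxxxx ✓), payload 111111.
Concatenate: 000011101011001111111 = 0x1D67F (21 bits → U+1D67F).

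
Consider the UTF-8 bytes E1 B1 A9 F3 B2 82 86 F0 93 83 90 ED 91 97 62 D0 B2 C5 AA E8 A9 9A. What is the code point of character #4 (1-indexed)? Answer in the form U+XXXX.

Offset 0: leading byte 0xE1 = 11100001 → 3-byte char #1 = E1 B1 A9.
Offset 3: leading byte 0xF3 = 11110011 → 4-byte char #2 = F3 B2 82 86.
Offset 7: leading byte 0xF0 = 11110000 → 4-byte char #3 = F0 93 83 90.
Offset 11: leading byte 0xED = 11101101 → 3-byte char #4 = ED 91 97.
Leading byte 0xED = 11101101 matches 1110xxxx → 3-byte sequence.
Byte 1: 0xED = 11101101, payload 1101 (4 bits).
Byte 2: 0x91 = 10010001 (10xxxxxx ✓), payload 010001.
Byte 3: 0x97 = 10010111 (10xxxxxx ✓), payload 010111.
Concatenate: 1101010001010111 = 0xD457 (16 bits → U+D457).

U+D457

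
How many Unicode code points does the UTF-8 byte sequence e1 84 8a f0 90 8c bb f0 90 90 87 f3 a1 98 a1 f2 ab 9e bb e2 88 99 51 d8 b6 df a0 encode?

Byte at offset 0: 0xE1 = 11100001 → 3-byte char (#1). Advance 3.
Byte at offset 3: 0xF0 = 11110000 → 4-byte char (#2). Advance 4.
Byte at offset 7: 0xF0 = 11110000 → 4-byte char (#3). Advance 4.
Byte at offset 11: 0xF3 = 11110011 → 4-byte char (#4). Advance 4.
Byte at offset 15: 0xF2 = 11110010 → 4-byte char (#5). Advance 4.
Byte at offset 19: 0xE2 = 11100010 → 3-byte char (#6). Advance 3.
Byte at offset 22: 0x51 = 01010001 → 1-byte char (#7). Advance 1.
Byte at offset 23: 0xD8 = 11011000 → 2-byte char (#8). Advance 2.
Byte at offset 25: 0xDF = 11011111 → 2-byte char (#9). Advance 2.
Reached end at offset 27 after 9 code points.

9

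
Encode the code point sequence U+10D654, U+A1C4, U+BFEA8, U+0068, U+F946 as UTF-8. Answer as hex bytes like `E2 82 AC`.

U+10D654: 4-byte form → F4 8D 99 94.
U+A1C4: 3-byte form → EA 87 84.
U+BFEA8: 4-byte form → F2 BF BA A8.
U+0068: 1-byte form → 68.
U+F946: 3-byte form → EF A5 86.
Concatenated (15 bytes): F4 8D 99 94 EA 87 84 F2 BF BA A8 68 EF A5 86.

F4 8D 99 94 EA 87 84 F2 BF BA A8 68 EF A5 86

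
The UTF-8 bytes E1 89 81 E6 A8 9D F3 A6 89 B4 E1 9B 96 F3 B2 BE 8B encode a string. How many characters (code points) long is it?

Byte at offset 0: 0xE1 = 11100001 → 3-byte char (#1). Advance 3.
Byte at offset 3: 0xE6 = 11100110 → 3-byte char (#2). Advance 3.
Byte at offset 6: 0xF3 = 11110011 → 4-byte char (#3). Advance 4.
Byte at offset 10: 0xE1 = 11100001 → 3-byte char (#4). Advance 3.
Byte at offset 13: 0xF3 = 11110011 → 4-byte char (#5). Advance 4.
Reached end at offset 17 after 5 code points.

5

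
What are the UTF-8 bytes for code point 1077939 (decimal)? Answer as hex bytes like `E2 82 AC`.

U+1072B3 = 0x1072B3 = 1077939 decimal. In range U+10000–U+10FFFF → 4-byte form: 11110xxx 10xxxxxx 10xxxxxx 10xxxxxx.
Binary (21 bits): 100000111001010110011.
Split 3+6+6+6: 100 | 000111 | 001010 | 110011.
Byte 1: 11110100 = 0xF4.
Byte 2: 10000111 = 0x87.
Byte 3: 10001010 = 0x8A.
Byte 4: 10110011 = 0xB3.

F4 87 8A B3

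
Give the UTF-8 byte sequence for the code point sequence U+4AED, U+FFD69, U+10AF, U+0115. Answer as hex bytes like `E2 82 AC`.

U+4AED: 3-byte form → E4 AB AD.
U+FFD69: 4-byte form → F3 BF B5 A9.
U+10AF: 3-byte form → E1 82 AF.
U+0115: 2-byte form → C4 95.
Concatenated (12 bytes): E4 AB AD F3 BF B5 A9 E1 82 AF C4 95.

E4 AB AD F3 BF B5 A9 E1 82 AF C4 95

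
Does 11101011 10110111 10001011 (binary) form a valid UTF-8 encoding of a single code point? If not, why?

Leading byte 0xEB = 11101011 → 3-byte form.
Continuation bytes 0xB7=10110111, 0x8B=10001011 all match 10xxxxxx.
Decoded value 0xBDCB is ≥ 0x800 (shortest form) and not a surrogate.

valid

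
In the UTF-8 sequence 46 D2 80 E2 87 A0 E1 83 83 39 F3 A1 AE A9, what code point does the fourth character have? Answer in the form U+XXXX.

U+10C3

Offset 0: leading byte 0x46 = 01000110 → 1-byte char #1 = 46.
Offset 1: leading byte 0xD2 = 11010010 → 2-byte char #2 = D2 80.
Offset 3: leading byte 0xE2 = 11100010 → 3-byte char #3 = E2 87 A0.
Offset 6: leading byte 0xE1 = 11100001 → 3-byte char #4 = E1 83 83.
Leading byte 0xE1 = 11100001 matches 1110xxxx → 3-byte sequence.
Byte 1: 0xE1 = 11100001, payload 0001 (4 bits).
Byte 2: 0x83 = 10000011 (10xxxxxx ✓), payload 000011.
Byte 3: 0x83 = 10000011 (10xxxxxx ✓), payload 000011.
Concatenate: 0001000011000011 = 0x10C3 (16 bits → U+10C3).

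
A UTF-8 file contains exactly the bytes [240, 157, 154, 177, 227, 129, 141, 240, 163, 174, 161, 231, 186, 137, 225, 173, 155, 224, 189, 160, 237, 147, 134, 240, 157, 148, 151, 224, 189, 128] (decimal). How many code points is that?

Byte at offset 0: 0xF0 = 11110000 → 4-byte char (#1). Advance 4.
Byte at offset 4: 0xE3 = 11100011 → 3-byte char (#2). Advance 3.
Byte at offset 7: 0xF0 = 11110000 → 4-byte char (#3). Advance 4.
Byte at offset 11: 0xE7 = 11100111 → 3-byte char (#4). Advance 3.
Byte at offset 14: 0xE1 = 11100001 → 3-byte char (#5). Advance 3.
Byte at offset 17: 0xE0 = 11100000 → 3-byte char (#6). Advance 3.
Byte at offset 20: 0xED = 11101101 → 3-byte char (#7). Advance 3.
Byte at offset 23: 0xF0 = 11110000 → 4-byte char (#8). Advance 4.
Byte at offset 27: 0xE0 = 11100000 → 3-byte char (#9). Advance 3.
Reached end at offset 30 after 9 code points.

9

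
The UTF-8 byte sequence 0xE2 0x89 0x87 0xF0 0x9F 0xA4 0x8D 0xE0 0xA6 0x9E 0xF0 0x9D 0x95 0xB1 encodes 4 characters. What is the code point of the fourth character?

Offset 0: leading byte 0xE2 = 11100010 → 3-byte char #1 = E2 89 87.
Offset 3: leading byte 0xF0 = 11110000 → 4-byte char #2 = F0 9F A4 8D.
Offset 7: leading byte 0xE0 = 11100000 → 3-byte char #3 = E0 A6 9E.
Offset 10: leading byte 0xF0 = 11110000 → 4-byte char #4 = F0 9D 95 B1.
Leading byte 0xF0 = 11110000 matches 11110xxx → 4-byte sequence.
Byte 1: 0xF0 = 11110000, payload 000 (3 bits).
Byte 2: 0x9D = 10011101 (10xxxxxx ✓), payload 011101.
Byte 3: 0x95 = 10010101 (10xxxxxx ✓), payload 010101.
Byte 4: 0xB1 = 10110001 (10xxxxxx ✓), payload 110001.
Concatenate: 000011101010101110001 = 0x1D571 (21 bits → U+1D571).

U+1D571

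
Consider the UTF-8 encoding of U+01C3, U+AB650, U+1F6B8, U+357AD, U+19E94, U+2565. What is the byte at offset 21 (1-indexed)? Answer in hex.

1-indexed offset 21 is 0-indexed offset 20.
U+01C3 → 2-byte form C7 83 at offsets 0–1.
U+AB650 → 4-byte form F2 AB 99 90 at offsets 2–5.
U+1F6B8 → 4-byte form F0 9F 9A B8 at offsets 6–9.
U+357AD → 4-byte form F0 B5 9E AD at offsets 10–13.
U+19E94 → 4-byte form F0 99 BA 94 at offsets 14–17.
U+2565 → 3-byte form E2 95 A5 at offsets 18–20.
Offset 20 falls in char 6's range; it's byte 3 of E2 95 A5 = 0xA5.

0xA5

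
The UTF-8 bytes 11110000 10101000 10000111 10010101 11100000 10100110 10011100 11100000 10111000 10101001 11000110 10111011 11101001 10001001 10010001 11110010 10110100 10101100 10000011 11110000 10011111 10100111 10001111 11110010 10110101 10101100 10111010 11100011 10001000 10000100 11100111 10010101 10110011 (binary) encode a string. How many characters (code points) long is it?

Byte at offset 0: 0xF0 = 11110000 → 4-byte char (#1). Advance 4.
Byte at offset 4: 0xE0 = 11100000 → 3-byte char (#2). Advance 3.
Byte at offset 7: 0xE0 = 11100000 → 3-byte char (#3). Advance 3.
Byte at offset 10: 0xC6 = 11000110 → 2-byte char (#4). Advance 2.
Byte at offset 12: 0xE9 = 11101001 → 3-byte char (#5). Advance 3.
Byte at offset 15: 0xF2 = 11110010 → 4-byte char (#6). Advance 4.
Byte at offset 19: 0xF0 = 11110000 → 4-byte char (#7). Advance 4.
Byte at offset 23: 0xF2 = 11110010 → 4-byte char (#8). Advance 4.
Byte at offset 27: 0xE3 = 11100011 → 3-byte char (#9). Advance 3.
Byte at offset 30: 0xE7 = 11100111 → 3-byte char (#10). Advance 3.
Reached end at offset 33 after 10 code points.

10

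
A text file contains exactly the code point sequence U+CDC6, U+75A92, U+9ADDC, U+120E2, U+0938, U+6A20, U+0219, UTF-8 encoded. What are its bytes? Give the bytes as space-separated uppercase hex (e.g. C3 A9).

EC B7 86 F1 B5 AA 92 F2 9A B7 9C F0 92 83 A2 E0 A4 B8 E6 A8 A0 C8 99

U+CDC6: 3-byte form → EC B7 86.
U+75A92: 4-byte form → F1 B5 AA 92.
U+9ADDC: 4-byte form → F2 9A B7 9C.
U+120E2: 4-byte form → F0 92 83 A2.
U+0938: 3-byte form → E0 A4 B8.
U+6A20: 3-byte form → E6 A8 A0.
U+0219: 2-byte form → C8 99.
Concatenated (23 bytes): EC B7 86 F1 B5 AA 92 F2 9A B7 9C F0 92 83 A2 E0 A4 B8 E6 A8 A0 C8 99.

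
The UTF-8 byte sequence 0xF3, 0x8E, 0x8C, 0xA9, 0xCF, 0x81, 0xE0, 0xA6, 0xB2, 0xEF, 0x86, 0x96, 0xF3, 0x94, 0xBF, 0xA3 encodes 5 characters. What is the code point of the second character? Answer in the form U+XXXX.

U+03C1

Offset 0: leading byte 0xF3 = 11110011 → 4-byte char #1 = F3 8E 8C A9.
Offset 4: leading byte 0xCF = 11001111 → 2-byte char #2 = CF 81.
Leading byte 0xCF = 11001111 matches 110xxxxx → 2-byte sequence.
Byte 1: 0xCF = 11001111, payload 01111 (5 bits).
Byte 2: 0x81 = 10000001 (10xxxxxx ✓), payload 000001.
Concatenate: 01111000001 = 0x3C1 (11 bits → U+03C1).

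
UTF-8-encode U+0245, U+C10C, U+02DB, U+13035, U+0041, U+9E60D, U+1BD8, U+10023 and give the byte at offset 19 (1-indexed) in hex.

1-indexed offset 19 is 0-indexed offset 18.
U+0245 → 2-byte form C9 85 at offsets 0–1.
U+C10C → 3-byte form EC 84 8C at offsets 2–4.
U+02DB → 2-byte form CB 9B at offsets 5–6.
U+13035 → 4-byte form F0 93 80 B5 at offsets 7–10.
U+0041 → 1-byte form 41 at offsets 11–11.
U+9E60D → 4-byte form F2 9E 98 8D at offsets 12–15.
U+1BD8 → 3-byte form E1 AF 98 at offsets 16–18.
Offset 18 falls in char 7's range; it's byte 3 of E1 AF 98 = 0x98.

0x98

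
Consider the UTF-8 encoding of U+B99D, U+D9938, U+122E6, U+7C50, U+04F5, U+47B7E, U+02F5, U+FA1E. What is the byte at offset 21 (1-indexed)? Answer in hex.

1-indexed offset 21 is 0-indexed offset 20.
U+B99D → 3-byte form EB A6 9D at offsets 0–2.
U+D9938 → 4-byte form F3 99 A4 B8 at offsets 3–6.
U+122E6 → 4-byte form F0 92 8B A6 at offsets 7–10.
U+7C50 → 3-byte form E7 B1 90 at offsets 11–13.
U+04F5 → 2-byte form D3 B5 at offsets 14–15.
U+47B7E → 4-byte form F1 87 AD BE at offsets 16–19.
U+02F5 → 2-byte form CB B5 at offsets 20–21.
Offset 20 falls in char 7's range; it's byte 1 of CB B5 = 0xCB.

0xCB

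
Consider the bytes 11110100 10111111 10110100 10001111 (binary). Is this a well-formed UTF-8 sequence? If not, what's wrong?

invalid (encodes a value above U+10FFFF)

Leading byte 0xF4 = 11110100 → 4-byte form.
Payload = 0x13FD0F, which exceeds U+10FFFF, the maximum Unicode code point. (Leading bytes F5–FF, or F4 followed by ≥ 0x90, are invalid.)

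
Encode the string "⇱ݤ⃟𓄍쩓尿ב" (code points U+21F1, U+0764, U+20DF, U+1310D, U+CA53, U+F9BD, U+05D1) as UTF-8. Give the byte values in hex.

E2 87 B1 DD A4 E2 83 9F F0 93 84 8D EC A9 93 EF A6 BD D7 91

U+21F1: 3-byte form → E2 87 B1.
U+0764: 2-byte form → DD A4.
U+20DF: 3-byte form → E2 83 9F.
U+1310D: 4-byte form → F0 93 84 8D.
U+CA53: 3-byte form → EC A9 93.
U+F9BD: 3-byte form → EF A6 BD.
U+05D1: 2-byte form → D7 91.
Concatenated (20 bytes): E2 87 B1 DD A4 E2 83 9F F0 93 84 8D EC A9 93 EF A6 BD D7 91.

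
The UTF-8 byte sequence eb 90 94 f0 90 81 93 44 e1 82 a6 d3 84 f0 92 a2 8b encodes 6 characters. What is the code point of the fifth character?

Offset 0: leading byte 0xEB = 11101011 → 3-byte char #1 = EB 90 94.
Offset 3: leading byte 0xF0 = 11110000 → 4-byte char #2 = F0 90 81 93.
Offset 7: leading byte 0x44 = 01000100 → 1-byte char #3 = 44.
Offset 8: leading byte 0xE1 = 11100001 → 3-byte char #4 = E1 82 A6.
Offset 11: leading byte 0xD3 = 11010011 → 2-byte char #5 = D3 84.
Leading byte 0xD3 = 11010011 matches 110xxxxx → 2-byte sequence.
Byte 1: 0xD3 = 11010011, payload 10011 (5 bits).
Byte 2: 0x84 = 10000100 (10xxxxxx ✓), payload 000100.
Concatenate: 10011000100 = 0x4C4 (11 bits → U+04C4).

U+04C4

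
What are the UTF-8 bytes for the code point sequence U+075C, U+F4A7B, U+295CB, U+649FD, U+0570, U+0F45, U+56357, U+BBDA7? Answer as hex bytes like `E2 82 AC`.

DD 9C F3 B4 A9 BB F0 A9 97 8B F1 A4 A7 BD D5 B0 E0 BD 85 F1 96 8D 97 F2 BB B6 A7

U+075C: 2-byte form → DD 9C.
U+F4A7B: 4-byte form → F3 B4 A9 BB.
U+295CB: 4-byte form → F0 A9 97 8B.
U+649FD: 4-byte form → F1 A4 A7 BD.
U+0570: 2-byte form → D5 B0.
U+0F45: 3-byte form → E0 BD 85.
U+56357: 4-byte form → F1 96 8D 97.
U+BBDA7: 4-byte form → F2 BB B6 A7.
Concatenated (27 bytes): DD 9C F3 B4 A9 BB F0 A9 97 8B F1 A4 A7 BD D5 B0 E0 BD 85 F1 96 8D 97 F2 BB B6 A7.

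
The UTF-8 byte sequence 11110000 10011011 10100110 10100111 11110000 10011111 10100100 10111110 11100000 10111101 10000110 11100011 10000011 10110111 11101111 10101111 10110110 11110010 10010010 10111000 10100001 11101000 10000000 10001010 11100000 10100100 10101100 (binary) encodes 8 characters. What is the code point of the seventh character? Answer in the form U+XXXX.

Offset 0: leading byte 0xF0 = 11110000 → 4-byte char #1 = F0 9B A6 A7.
Offset 4: leading byte 0xF0 = 11110000 → 4-byte char #2 = F0 9F A4 BE.
Offset 8: leading byte 0xE0 = 11100000 → 3-byte char #3 = E0 BD 86.
Offset 11: leading byte 0xE3 = 11100011 → 3-byte char #4 = E3 83 B7.
Offset 14: leading byte 0xEF = 11101111 → 3-byte char #5 = EF AF B6.
Offset 17: leading byte 0xF2 = 11110010 → 4-byte char #6 = F2 92 B8 A1.
Offset 21: leading byte 0xE8 = 11101000 → 3-byte char #7 = E8 80 8A.
Leading byte 0xE8 = 11101000 matches 1110xxxx → 3-byte sequence.
Byte 1: 0xE8 = 11101000, payload 1000 (4 bits).
Byte 2: 0x80 = 10000000 (10xxxxxx ✓), payload 000000.
Byte 3: 0x8A = 10001010 (10xxxxxx ✓), payload 001010.
Concatenate: 1000000000001010 = 0x800A (16 bits → U+800A).

U+800A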